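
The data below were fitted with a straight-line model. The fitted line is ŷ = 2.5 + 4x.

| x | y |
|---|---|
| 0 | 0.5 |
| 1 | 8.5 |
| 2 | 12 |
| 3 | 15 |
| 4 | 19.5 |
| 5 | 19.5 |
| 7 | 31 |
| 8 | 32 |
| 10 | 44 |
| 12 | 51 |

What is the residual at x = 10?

ŷ = 2.5 + 4·10 = 42.5
r = 44 − 42.5 = 1.5

r = 1.5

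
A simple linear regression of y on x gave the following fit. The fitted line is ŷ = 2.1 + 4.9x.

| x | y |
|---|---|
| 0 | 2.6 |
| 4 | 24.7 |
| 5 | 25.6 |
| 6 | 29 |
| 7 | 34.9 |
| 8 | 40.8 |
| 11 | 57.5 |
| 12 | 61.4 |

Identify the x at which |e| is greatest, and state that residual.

x = 4, e = 3

x=0: ŷ = 2.1 + 4.9·0 = 2.1; e = 2.6 − 2.1 = 0.5
x=4: ŷ = 2.1 + 4.9·4 = 21.7; e = 24.7 − 21.7 = 3
x=5: ŷ = 2.1 + 4.9·5 = 26.6; e = 25.6 − 26.6 = -1
x=6: ŷ = 2.1 + 4.9·6 = 31.5; e = 29 − 31.5 = -2.5
x=7: ŷ = 2.1 + 4.9·7 = 36.4; e = 34.9 − 36.4 = -1.5
x=8: ŷ = 2.1 + 4.9·8 = 41.3; e = 40.8 − 41.3 = -0.5
x=11: ŷ = 2.1 + 4.9·11 = 56; e = 57.5 − 56 = 1.5
x=12: ŷ = 2.1 + 4.9·12 = 60.9; e = 61.4 − 60.9 = 0.5
Largest |e| is 3 at x = 4, residual 3.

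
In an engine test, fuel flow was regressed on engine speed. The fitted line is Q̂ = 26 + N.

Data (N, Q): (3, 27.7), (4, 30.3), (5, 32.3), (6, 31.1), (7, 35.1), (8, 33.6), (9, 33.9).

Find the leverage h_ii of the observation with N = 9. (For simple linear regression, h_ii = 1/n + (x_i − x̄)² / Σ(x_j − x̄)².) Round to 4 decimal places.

h = 0.4643

N̄ = (3 + 4 + 5 + 6 + 7 + 8 + 9)/7 = 6
Σ(N − N̄)² = 9 + 4 + 1 + 0 + 1 + 4 + 9 = 28
h = 1/7 + (3)²/28 = 0.142857 + 0.321429 = 0.4643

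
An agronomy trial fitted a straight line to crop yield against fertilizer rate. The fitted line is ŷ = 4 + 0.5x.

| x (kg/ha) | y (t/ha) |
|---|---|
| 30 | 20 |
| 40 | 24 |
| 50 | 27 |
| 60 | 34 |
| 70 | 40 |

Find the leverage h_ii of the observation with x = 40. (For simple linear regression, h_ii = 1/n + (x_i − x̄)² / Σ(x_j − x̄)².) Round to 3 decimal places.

h = 0.300

x̄ = (30 + 40 + 50 + 60 + 70)/5 = 50
Σ(x − x̄)² = 400 + 100 + 0 + 100 + 400 = 1000
h = 1/5 + (-10)²/1000 = 0.2 + 0.1 = 0.300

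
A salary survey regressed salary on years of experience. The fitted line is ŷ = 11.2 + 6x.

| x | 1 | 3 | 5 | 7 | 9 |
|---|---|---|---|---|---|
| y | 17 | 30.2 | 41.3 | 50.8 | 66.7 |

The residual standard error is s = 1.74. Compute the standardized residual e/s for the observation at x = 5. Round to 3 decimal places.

ŷ = 11.2 + 6·5 = 41.2
e = 41.3 − 41.2 = 0.1
e/s = 0.1 / 1.74 = 0.057

0.057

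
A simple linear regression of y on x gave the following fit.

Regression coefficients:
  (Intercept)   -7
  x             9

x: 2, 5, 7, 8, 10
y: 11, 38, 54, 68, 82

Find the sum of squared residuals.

x=2: ŷ = -7 + 9·2 = 11; e = 11 − 11 = 0
x=5: ŷ = -7 + 9·5 = 38; e = 38 − 38 = 0
x=7: ŷ = -7 + 9·7 = 56; e = 54 − 56 = -2
x=8: ŷ = -7 + 9·8 = 65; e = 68 − 65 = 3
x=10: ŷ = -7 + 9·10 = 83; e = 82 − 83 = -1
SSE = 0 + 0 + 4 + 9 + 1 = 14

SSE = 14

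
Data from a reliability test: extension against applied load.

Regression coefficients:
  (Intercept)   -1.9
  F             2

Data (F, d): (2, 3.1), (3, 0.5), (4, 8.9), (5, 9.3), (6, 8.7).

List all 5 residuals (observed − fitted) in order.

F=2: ŷ = -1.9 + 2·2 = 2.1; e = 3.1 − 2.1 = 1
F=3: ŷ = -1.9 + 2·3 = 4.1; e = 0.5 − 4.1 = -3.6
F=4: ŷ = -1.9 + 2·4 = 6.1; e = 8.9 − 6.1 = 2.8
F=5: ŷ = -1.9 + 2·5 = 8.1; e = 9.3 − 8.1 = 1.2
F=6: ŷ = -1.9 + 2·6 = 10.1; e = 8.7 − 10.1 = -1.4

1, -3.6, 2.8, 1.2, -1.4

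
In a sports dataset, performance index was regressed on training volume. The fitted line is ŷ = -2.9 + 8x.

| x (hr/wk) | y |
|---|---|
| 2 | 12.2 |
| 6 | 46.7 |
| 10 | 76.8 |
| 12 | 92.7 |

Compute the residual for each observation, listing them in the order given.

x=2: ŷ = -2.9 + 8·2 = 13.1; r = 12.2 − 13.1 = -0.9
x=6: ŷ = -2.9 + 8·6 = 45.1; r = 46.7 − 45.1 = 1.6
x=10: ŷ = -2.9 + 8·10 = 77.1; r = 76.8 − 77.1 = -0.3
x=12: ŷ = -2.9 + 8·12 = 93.1; r = 92.7 − 93.1 = -0.4

-0.9, 1.6, -0.3, -0.4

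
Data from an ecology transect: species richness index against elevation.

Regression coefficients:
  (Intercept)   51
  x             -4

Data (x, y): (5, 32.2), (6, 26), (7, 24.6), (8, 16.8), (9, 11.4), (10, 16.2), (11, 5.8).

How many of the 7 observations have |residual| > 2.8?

2

x=5: ŷ = 51 − 4·5 = 31; e = 32.2 − 31 = 1.2
x=6: ŷ = 51 − 4·6 = 27; e = 26 − 27 = -1
x=7: ŷ = 51 − 4·7 = 23; e = 24.6 − 23 = 1.6
x=8: ŷ = 51 − 4·8 = 19; e = 16.8 − 19 = -2.2
x=9: ŷ = 51 − 4·9 = 15; e = 11.4 − 15 = -3.6
x=10: ŷ = 51 − 4·10 = 11; e = 16.2 − 11 = 5.2
x=11: ŷ = 51 − 4·11 = 7; e = 5.8 − 7 = -1.2
|e| > 2.8: x=9 (|e|=3.6), x=10 (|e|=5.2) → 2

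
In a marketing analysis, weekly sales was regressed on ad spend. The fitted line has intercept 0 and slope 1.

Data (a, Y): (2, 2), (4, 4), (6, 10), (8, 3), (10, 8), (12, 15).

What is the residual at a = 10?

r = -2

ŷ = 10 = 10
r = 8 − 10 = -2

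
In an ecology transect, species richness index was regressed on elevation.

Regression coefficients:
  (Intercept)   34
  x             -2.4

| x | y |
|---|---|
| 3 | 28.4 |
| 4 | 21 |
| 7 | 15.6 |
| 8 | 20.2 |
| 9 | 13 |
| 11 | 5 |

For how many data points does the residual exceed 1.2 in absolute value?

5

x=3: ŷ = 34 − 2.4·3 = 26.8; r = 28.4 − 26.8 = 1.6
x=4: ŷ = 34 − 2.4·4 = 24.4; r = 21 − 24.4 = -3.4
x=7: ŷ = 34 − 2.4·7 = 17.2; r = 15.6 − 17.2 = -1.6
x=8: ŷ = 34 − 2.4·8 = 14.8; r = 20.2 − 14.8 = 5.4
x=9: ŷ = 34 − 2.4·9 = 12.4; r = 13 − 12.4 = 0.6
x=11: ŷ = 34 − 2.4·11 = 7.6; r = 5 − 7.6 = -2.6
|r| > 1.2: x=3 (|r|=1.6), x=4 (|r|=3.4), x=7 (|r|=1.6), x=8 (|r|=5.4), x=11 (|r|=2.6) → 5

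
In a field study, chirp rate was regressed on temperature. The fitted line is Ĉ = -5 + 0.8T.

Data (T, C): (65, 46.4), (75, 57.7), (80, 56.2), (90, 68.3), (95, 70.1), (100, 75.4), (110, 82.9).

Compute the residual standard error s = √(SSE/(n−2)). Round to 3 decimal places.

T=65: Ĉ = -5 + 0.8·65 = 47; r = 46.4 − 47 = -0.6
T=75: Ĉ = -5 + 0.8·75 = 55; r = 57.7 − 55 = 2.7
T=80: Ĉ = -5 + 0.8·80 = 59; r = 56.2 − 59 = -2.8
T=90: Ĉ = -5 + 0.8·90 = 67; r = 68.3 − 67 = 1.3
T=95: Ĉ = -5 + 0.8·95 = 71; r = 70.1 − 71 = -0.9
T=100: Ĉ = -5 + 0.8·100 = 75; r = 75.4 − 75 = 0.4
T=110: Ĉ = -5 + 0.8·110 = 83; r = 82.9 − 83 = -0.1
SSE = 0.36 + 7.29 + 7.84 + 1.69 + 0.81 + 0.16 + 0.01 = 18.16
s = √(18.16/5) = √3.632 ≈ 1.906

s = 1.906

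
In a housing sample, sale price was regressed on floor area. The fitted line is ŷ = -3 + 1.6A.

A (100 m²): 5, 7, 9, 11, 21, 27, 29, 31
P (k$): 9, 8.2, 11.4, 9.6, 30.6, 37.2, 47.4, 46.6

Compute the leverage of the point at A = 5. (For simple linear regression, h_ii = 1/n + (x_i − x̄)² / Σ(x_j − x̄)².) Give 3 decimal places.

h = 0.321

Ā = (5 + 7 + 9 + 11 + 21 + 27 + 29 + 31)/8 = 17.5
Σ(A − Ā)² = 156.25 + 110.25 + 72.25 + 42.25 + 12.25 + 90.25 + 132.25 + 182.25 = 798
h = 1/8 + (-12.5)²/798 = 0.125 + 0.195802 = 0.321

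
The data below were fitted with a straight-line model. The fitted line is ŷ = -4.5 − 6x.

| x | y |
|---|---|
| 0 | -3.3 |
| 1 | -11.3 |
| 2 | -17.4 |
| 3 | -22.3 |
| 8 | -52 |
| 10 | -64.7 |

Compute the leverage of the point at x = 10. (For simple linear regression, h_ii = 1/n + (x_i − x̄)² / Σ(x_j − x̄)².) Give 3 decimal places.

h = 0.606

x̄ = (0 + 1 + 2 + 3 + 8 + 10)/6 = 4
Σ(x − x̄)² = 16 + 9 + 4 + 1 + 16 + 36 = 82
h = 1/6 + (6)²/82 = 0.166667 + 0.439024 = 0.606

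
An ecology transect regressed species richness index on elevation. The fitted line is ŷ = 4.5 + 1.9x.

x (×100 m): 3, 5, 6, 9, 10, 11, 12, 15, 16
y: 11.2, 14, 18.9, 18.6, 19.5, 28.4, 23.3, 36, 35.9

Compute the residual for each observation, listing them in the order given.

x=3: ŷ = 4.5 + 1.9·3 = 10.2; r = 11.2 − 10.2 = 1
x=5: ŷ = 4.5 + 1.9·5 = 14; r = 14 − 14 = 0
x=6: ŷ = 4.5 + 1.9·6 = 15.9; r = 18.9 − 15.9 = 3
x=9: ŷ = 4.5 + 1.9·9 = 21.6; r = 18.6 − 21.6 = -3
x=10: ŷ = 4.5 + 1.9·10 = 23.5; r = 19.5 − 23.5 = -4
x=11: ŷ = 4.5 + 1.9·11 = 25.4; r = 28.4 − 25.4 = 3
x=12: ŷ = 4.5 + 1.9·12 = 27.3; r = 23.3 − 27.3 = -4
x=15: ŷ = 4.5 + 1.9·15 = 33; r = 36 − 33 = 3
x=16: ŷ = 4.5 + 1.9·16 = 34.9; r = 35.9 − 34.9 = 1

1, 0, 3, -3, -4, 3, -4, 3, 1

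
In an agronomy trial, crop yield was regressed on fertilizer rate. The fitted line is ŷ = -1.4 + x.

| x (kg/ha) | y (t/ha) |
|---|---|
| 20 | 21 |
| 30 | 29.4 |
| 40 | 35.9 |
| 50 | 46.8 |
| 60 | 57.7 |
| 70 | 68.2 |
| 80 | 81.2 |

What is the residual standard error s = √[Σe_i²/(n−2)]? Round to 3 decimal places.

x=20: ŷ = -1.4 + 20 = 18.6; e = 21 − 18.6 = 2.4
x=30: ŷ = -1.4 + 30 = 28.6; e = 29.4 − 28.6 = 0.8
x=40: ŷ = -1.4 + 40 = 38.6; e = 35.9 − 38.6 = -2.7
x=50: ŷ = -1.4 + 50 = 48.6; e = 46.8 − 48.6 = -1.8
x=60: ŷ = -1.4 + 60 = 58.6; e = 57.7 − 58.6 = -0.9
x=70: ŷ = -1.4 + 70 = 68.6; e = 68.2 − 68.6 = -0.4
x=80: ŷ = -1.4 + 80 = 78.6; e = 81.2 − 78.6 = 2.6
SSE = 5.76 + 0.64 + 7.29 + 3.24 + 0.81 + 0.16 + 6.76 = 24.66
s = √(24.66/5) = √4.932 ≈ 2.221

s = 2.221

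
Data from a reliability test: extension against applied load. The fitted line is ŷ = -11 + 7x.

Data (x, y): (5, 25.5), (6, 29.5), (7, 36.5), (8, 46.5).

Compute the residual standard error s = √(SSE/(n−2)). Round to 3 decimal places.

x=5: ŷ = -11 + 7·5 = 24; e = 25.5 − 24 = 1.5
x=6: ŷ = -11 + 7·6 = 31; e = 29.5 − 31 = -1.5
x=7: ŷ = -11 + 7·7 = 38; e = 36.5 − 38 = -1.5
x=8: ŷ = -11 + 7·8 = 45; e = 46.5 − 45 = 1.5
SSE = 2.25 + 2.25 + 2.25 + 2.25 = 9
s = √(9/2) = √4.5 ≈ 2.121

s = 2.121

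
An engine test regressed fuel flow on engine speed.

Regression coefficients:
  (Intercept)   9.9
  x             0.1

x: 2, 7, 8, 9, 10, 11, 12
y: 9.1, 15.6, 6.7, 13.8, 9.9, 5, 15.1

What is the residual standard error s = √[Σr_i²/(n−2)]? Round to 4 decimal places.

x=2: ŷ = 9.9 + 0.1·2 = 10.1; r = 9.1 − 10.1 = -1
x=7: ŷ = 9.9 + 0.1·7 = 10.6; r = 15.6 − 10.6 = 5
x=8: ŷ = 9.9 + 0.1·8 = 10.7; r = 6.7 − 10.7 = -4
x=9: ŷ = 9.9 + 0.1·9 = 10.8; r = 13.8 − 10.8 = 3
x=10: ŷ = 9.9 + 0.1·10 = 10.9; r = 9.9 − 10.9 = -1
x=11: ŷ = 9.9 + 0.1·11 = 11; r = 5 − 11 = -6
x=12: ŷ = 9.9 + 0.1·12 = 11.1; r = 15.1 − 11.1 = 4
SSE = 1 + 25 + 16 + 9 + 1 + 36 + 16 = 104
s = √(104/5) = √20.8 ≈ 4.5607

s = 4.5607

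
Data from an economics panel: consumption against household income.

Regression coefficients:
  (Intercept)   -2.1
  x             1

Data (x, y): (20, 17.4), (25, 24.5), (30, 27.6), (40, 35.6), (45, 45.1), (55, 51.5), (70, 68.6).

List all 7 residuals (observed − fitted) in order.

-0.5, 1.6, -0.3, -2.3, 2.2, -1.4, 0.7

x=20: ŷ = -2.1 + 20 = 17.9; r = 17.4 − 17.9 = -0.5
x=25: ŷ = -2.1 + 25 = 22.9; r = 24.5 − 22.9 = 1.6
x=30: ŷ = -2.1 + 30 = 27.9; r = 27.6 − 27.9 = -0.3
x=40: ŷ = -2.1 + 40 = 37.9; r = 35.6 − 37.9 = -2.3
x=45: ŷ = -2.1 + 45 = 42.9; r = 45.1 − 42.9 = 2.2
x=55: ŷ = -2.1 + 55 = 52.9; r = 51.5 − 52.9 = -1.4
x=70: ŷ = -2.1 + 70 = 67.9; r = 68.6 − 67.9 = 0.7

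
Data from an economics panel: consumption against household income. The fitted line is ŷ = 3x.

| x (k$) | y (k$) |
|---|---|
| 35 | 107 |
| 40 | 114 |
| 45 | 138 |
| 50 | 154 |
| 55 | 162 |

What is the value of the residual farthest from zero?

e = -6

x=35: ŷ = 3·35 = 105; e = 107 − 105 = 2
x=40: ŷ = 3·40 = 120; e = 114 − 120 = -6
x=45: ŷ = 3·45 = 135; e = 138 − 135 = 3
x=50: ŷ = 3·50 = 150; e = 154 − 150 = 4
x=55: ŷ = 3·55 = 165; e = 162 − 165 = -3
Largest |e| is 6 at x = 40, residual -6.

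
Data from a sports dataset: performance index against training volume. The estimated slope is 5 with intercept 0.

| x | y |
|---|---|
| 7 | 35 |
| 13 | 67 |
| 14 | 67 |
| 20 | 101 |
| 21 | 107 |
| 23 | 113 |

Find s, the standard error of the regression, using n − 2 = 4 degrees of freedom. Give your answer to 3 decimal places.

s = 2.345

x=7: ŷ = 5·7 = 35; e = 35 − 35 = 0
x=13: ŷ = 5·13 = 65; e = 67 − 65 = 2
x=14: ŷ = 5·14 = 70; e = 67 − 70 = -3
x=20: ŷ = 5·20 = 100; e = 101 − 100 = 1
x=21: ŷ = 5·21 = 105; e = 107 − 105 = 2
x=23: ŷ = 5·23 = 115; e = 113 − 115 = -2
SSE = 0 + 4 + 9 + 1 + 4 + 4 = 22
s = √(22/4) = √5.5 ≈ 2.345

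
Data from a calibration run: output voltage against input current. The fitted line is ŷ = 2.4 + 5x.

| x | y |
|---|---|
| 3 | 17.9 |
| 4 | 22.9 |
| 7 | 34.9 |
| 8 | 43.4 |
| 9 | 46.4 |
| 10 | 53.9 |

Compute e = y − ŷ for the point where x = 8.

e = 1

ŷ = 2.4 + 5·8 = 42.4
e = 43.4 − 42.4 = 1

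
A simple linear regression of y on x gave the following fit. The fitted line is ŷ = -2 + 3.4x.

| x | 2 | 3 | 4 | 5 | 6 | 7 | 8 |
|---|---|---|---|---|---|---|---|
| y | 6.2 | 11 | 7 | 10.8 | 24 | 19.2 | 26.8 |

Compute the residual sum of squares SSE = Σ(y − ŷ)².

x=2: ŷ = -2 + 3.4·2 = 4.8; r = 6.2 − 4.8 = 1.4
x=3: ŷ = -2 + 3.4·3 = 8.2; r = 11 − 8.2 = 2.8
x=4: ŷ = -2 + 3.4·4 = 11.6; r = 7 − 11.6 = -4.6
x=5: ŷ = -2 + 3.4·5 = 15; r = 10.8 − 15 = -4.2
x=6: ŷ = -2 + 3.4·6 = 18.4; r = 24 − 18.4 = 5.6
x=7: ŷ = -2 + 3.4·7 = 21.8; r = 19.2 − 21.8 = -2.6
x=8: ŷ = -2 + 3.4·8 = 25.2; r = 26.8 − 25.2 = 1.6
SSE = 1.96 + 7.84 + 21.16 + 17.64 + 31.36 + 6.76 + 2.56 = 89.28

SSE = 89.28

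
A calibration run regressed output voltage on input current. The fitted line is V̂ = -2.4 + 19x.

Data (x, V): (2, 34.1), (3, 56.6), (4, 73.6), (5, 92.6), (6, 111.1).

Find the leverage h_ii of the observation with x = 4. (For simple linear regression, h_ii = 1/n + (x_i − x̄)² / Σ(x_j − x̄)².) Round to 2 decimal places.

x̄ = (2 + 3 + 4 + 5 + 6)/5 = 4
Σ(x − x̄)² = 4 + 1 + 0 + 1 + 4 = 10
h = 1/5 + (0)²/10 = 0.2 + 0 = 0.20

h = 0.20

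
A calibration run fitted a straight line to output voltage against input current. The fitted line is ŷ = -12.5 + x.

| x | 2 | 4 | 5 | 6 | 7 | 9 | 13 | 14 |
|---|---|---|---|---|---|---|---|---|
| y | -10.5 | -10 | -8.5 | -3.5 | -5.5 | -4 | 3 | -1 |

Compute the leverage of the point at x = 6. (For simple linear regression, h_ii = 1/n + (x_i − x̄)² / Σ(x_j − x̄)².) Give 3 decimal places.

x̄ = (2 + 4 + 5 + 6 + 7 + 9 + 13 + 14)/8 = 7.5
Σ(x − x̄)² = 30.25 + 12.25 + 6.25 + 2.25 + 0.25 + 2.25 + 30.25 + 42.25 = 126
h = 1/8 + (-1.5)²/126 = 0.125 + 0.0178571 = 0.143

h = 0.143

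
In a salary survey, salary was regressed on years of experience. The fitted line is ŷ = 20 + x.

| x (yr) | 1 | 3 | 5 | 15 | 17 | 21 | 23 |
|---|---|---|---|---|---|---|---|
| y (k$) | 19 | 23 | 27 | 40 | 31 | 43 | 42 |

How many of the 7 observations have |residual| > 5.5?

1

x=1: ŷ = 20 + 1 = 21; r = 19 − 21 = -2
x=3: ŷ = 20 + 3 = 23; r = 23 − 23 = 0
x=5: ŷ = 20 + 5 = 25; r = 27 − 25 = 2
x=15: ŷ = 20 + 15 = 35; r = 40 − 35 = 5
x=17: ŷ = 20 + 17 = 37; r = 31 − 37 = -6
x=21: ŷ = 20 + 21 = 41; r = 43 − 41 = 2
x=23: ŷ = 20 + 23 = 43; r = 42 − 43 = -1
|r| > 5.5: x=17 (|r|=6) → 1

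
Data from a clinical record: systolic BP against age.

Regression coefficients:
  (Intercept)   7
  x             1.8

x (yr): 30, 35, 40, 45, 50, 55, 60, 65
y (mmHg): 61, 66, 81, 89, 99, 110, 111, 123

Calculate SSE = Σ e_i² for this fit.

x=30: ŷ = 7 + 1.8·30 = 61; e = 61 − 61 = 0
x=35: ŷ = 7 + 1.8·35 = 70; e = 66 − 70 = -4
x=40: ŷ = 7 + 1.8·40 = 79; e = 81 − 79 = 2
x=45: ŷ = 7 + 1.8·45 = 88; e = 89 − 88 = 1
x=50: ŷ = 7 + 1.8·50 = 97; e = 99 − 97 = 2
x=55: ŷ = 7 + 1.8·55 = 106; e = 110 − 106 = 4
x=60: ŷ = 7 + 1.8·60 = 115; e = 111 − 115 = -4
x=65: ŷ = 7 + 1.8·65 = 124; e = 123 − 124 = -1
SSE = 0 + 16 + 4 + 1 + 4 + 16 + 16 + 1 = 58

SSE = 58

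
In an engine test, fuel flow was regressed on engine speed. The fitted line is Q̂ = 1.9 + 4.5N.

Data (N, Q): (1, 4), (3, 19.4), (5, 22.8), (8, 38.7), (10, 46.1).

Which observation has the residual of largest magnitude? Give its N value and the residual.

N = 3, r = 4

N=1: Q̂ = 1.9 + 4.5·1 = 6.4; r = 4 − 6.4 = -2.4
N=3: Q̂ = 1.9 + 4.5·3 = 15.4; r = 19.4 − 15.4 = 4
N=5: Q̂ = 1.9 + 4.5·5 = 24.4; r = 22.8 − 24.4 = -1.6
N=8: Q̂ = 1.9 + 4.5·8 = 37.9; r = 38.7 − 37.9 = 0.8
N=10: Q̂ = 1.9 + 4.5·10 = 46.9; r = 46.1 − 46.9 = -0.8
Largest |r| is 4 at N = 3, residual 4.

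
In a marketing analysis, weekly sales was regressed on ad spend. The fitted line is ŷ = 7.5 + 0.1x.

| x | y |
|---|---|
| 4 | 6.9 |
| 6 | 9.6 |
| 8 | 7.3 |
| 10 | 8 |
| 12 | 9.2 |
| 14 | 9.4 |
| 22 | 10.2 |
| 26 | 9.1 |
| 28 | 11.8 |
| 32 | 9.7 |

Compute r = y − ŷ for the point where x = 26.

ŷ = 7.5 + 0.1·26 = 10.1
r = 9.1 − 10.1 = -1

r = -1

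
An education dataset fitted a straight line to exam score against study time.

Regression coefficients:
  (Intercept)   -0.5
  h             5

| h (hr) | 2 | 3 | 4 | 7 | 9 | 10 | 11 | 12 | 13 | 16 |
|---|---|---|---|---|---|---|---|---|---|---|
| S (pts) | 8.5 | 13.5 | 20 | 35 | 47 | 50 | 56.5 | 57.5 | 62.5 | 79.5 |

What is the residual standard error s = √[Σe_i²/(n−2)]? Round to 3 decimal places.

s = 1.620

h=2: Ŝ = -0.5 + 5·2 = 9.5; e = 8.5 − 9.5 = -1
h=3: Ŝ = -0.5 + 5·3 = 14.5; e = 13.5 − 14.5 = -1
h=4: Ŝ = -0.5 + 5·4 = 19.5; e = 20 − 19.5 = 0.5
h=7: Ŝ = -0.5 + 5·7 = 34.5; e = 35 − 34.5 = 0.5
h=9: Ŝ = -0.5 + 5·9 = 44.5; e = 47 − 44.5 = 2.5
h=10: Ŝ = -0.5 + 5·10 = 49.5; e = 50 − 49.5 = 0.5
h=11: Ŝ = -0.5 + 5·11 = 54.5; e = 56.5 − 54.5 = 2
h=12: Ŝ = -0.5 + 5·12 = 59.5; e = 57.5 − 59.5 = -2
h=13: Ŝ = -0.5 + 5·13 = 64.5; e = 62.5 − 64.5 = -2
h=16: Ŝ = -0.5 + 5·16 = 79.5; e = 79.5 − 79.5 = 0
SSE = 1 + 1 + 0.25 + 0.25 + 6.25 + 0.25 + 4 + 4 + 4 + 0 = 21
s = √(21/8) = √2.625 ≈ 1.620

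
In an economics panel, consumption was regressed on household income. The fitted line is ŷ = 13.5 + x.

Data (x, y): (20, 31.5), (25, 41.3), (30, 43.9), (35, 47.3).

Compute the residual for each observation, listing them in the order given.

-2, 2.8, 0.4, -1.2

x=20: ŷ = 13.5 + 20 = 33.5; e = 31.5 − 33.5 = -2
x=25: ŷ = 13.5 + 25 = 38.5; e = 41.3 − 38.5 = 2.8
x=30: ŷ = 13.5 + 30 = 43.5; e = 43.9 − 43.5 = 0.4
x=35: ŷ = 13.5 + 35 = 48.5; e = 47.3 − 48.5 = -1.2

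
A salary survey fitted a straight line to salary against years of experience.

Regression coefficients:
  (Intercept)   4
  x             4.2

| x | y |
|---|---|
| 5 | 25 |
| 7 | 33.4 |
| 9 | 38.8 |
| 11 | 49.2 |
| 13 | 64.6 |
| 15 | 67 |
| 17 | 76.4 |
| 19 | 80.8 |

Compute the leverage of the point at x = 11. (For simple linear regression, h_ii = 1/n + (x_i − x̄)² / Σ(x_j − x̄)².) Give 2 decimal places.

x̄ = (5 + 7 + 9 + 11 + 13 + 15 + 17 + 19)/8 = 12
Σ(x − x̄)² = 49 + 25 + 9 + 1 + 1 + 9 + 25 + 49 = 168
h = 1/8 + (-1)²/168 = 0.125 + 0.00595238 = 0.13

h = 0.13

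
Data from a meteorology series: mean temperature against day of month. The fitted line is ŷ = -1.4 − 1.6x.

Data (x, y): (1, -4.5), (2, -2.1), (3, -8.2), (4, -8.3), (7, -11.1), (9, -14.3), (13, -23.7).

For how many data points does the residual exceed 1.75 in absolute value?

x=1: ŷ = -1.4 − 1.6·1 = -3; e = -4.5 − (-3) = -1.5
x=2: ŷ = -1.4 − 1.6·2 = -4.6; e = -2.1 − (-4.6) = 2.5
x=3: ŷ = -1.4 − 1.6·3 = -6.2; e = -8.2 − (-6.2) = -2
x=4: ŷ = -1.4 − 1.6·4 = -7.8; e = -8.3 − (-7.8) = -0.5
x=7: ŷ = -1.4 − 1.6·7 = -12.6; e = -11.1 − (-12.6) = 1.5
x=9: ŷ = -1.4 − 1.6·9 = -15.8; e = -14.3 − (-15.8) = 1.5
x=13: ŷ = -1.4 − 1.6·13 = -22.2; e = -23.7 − (-22.2) = -1.5
|e| > 1.75: x=2 (|e|=2.5), x=3 (|e|=2) → 2

2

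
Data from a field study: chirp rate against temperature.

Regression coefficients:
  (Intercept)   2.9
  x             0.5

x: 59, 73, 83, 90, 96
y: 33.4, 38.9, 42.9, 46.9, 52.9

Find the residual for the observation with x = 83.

ŷ = 2.9 + 0.5·83 = 44.4
r = 42.9 − 44.4 = -1.5

r = -1.5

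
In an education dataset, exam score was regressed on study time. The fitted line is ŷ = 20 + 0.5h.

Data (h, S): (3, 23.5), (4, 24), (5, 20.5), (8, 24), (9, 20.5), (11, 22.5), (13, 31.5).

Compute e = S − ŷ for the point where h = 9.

e = -4

ŷ = 20 + 0.5·9 = 24.5
e = 20.5 − 24.5 = -4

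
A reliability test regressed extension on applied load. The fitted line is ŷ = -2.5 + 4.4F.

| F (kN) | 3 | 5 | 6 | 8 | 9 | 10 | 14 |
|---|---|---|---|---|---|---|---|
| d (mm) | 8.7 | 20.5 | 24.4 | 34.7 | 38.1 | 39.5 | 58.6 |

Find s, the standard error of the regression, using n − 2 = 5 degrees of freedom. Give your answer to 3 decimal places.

F=3: ŷ = -2.5 + 4.4·3 = 10.7; r = 8.7 − 10.7 = -2
F=5: ŷ = -2.5 + 4.4·5 = 19.5; r = 20.5 − 19.5 = 1
F=6: ŷ = -2.5 + 4.4·6 = 23.9; r = 24.4 − 23.9 = 0.5
F=8: ŷ = -2.5 + 4.4·8 = 32.7; r = 34.7 − 32.7 = 2
F=9: ŷ = -2.5 + 4.4·9 = 37.1; r = 38.1 − 37.1 = 1
F=10: ŷ = -2.5 + 4.4·10 = 41.5; r = 39.5 − 41.5 = -2
F=14: ŷ = -2.5 + 4.4·14 = 59.1; r = 58.6 − 59.1 = -0.5
SSE = 4 + 1 + 0.25 + 4 + 1 + 4 + 0.25 = 14.5
s = √(14.5/5) = √2.9 ≈ 1.703

s = 1.703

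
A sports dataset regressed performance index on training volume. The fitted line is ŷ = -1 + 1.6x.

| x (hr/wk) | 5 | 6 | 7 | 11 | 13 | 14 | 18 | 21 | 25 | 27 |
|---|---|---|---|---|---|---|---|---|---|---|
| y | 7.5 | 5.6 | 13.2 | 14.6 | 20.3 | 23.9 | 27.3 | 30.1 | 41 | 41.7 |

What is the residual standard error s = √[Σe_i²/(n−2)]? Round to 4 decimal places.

x=5: ŷ = -1 + 1.6·5 = 7; e = 7.5 − 7 = 0.5
x=6: ŷ = -1 + 1.6·6 = 8.6; e = 5.6 − 8.6 = -3
x=7: ŷ = -1 + 1.6·7 = 10.2; e = 13.2 − 10.2 = 3
x=11: ŷ = -1 + 1.6·11 = 16.6; e = 14.6 − 16.6 = -2
x=13: ŷ = -1 + 1.6·13 = 19.8; e = 20.3 − 19.8 = 0.5
x=14: ŷ = -1 + 1.6·14 = 21.4; e = 23.9 − 21.4 = 2.5
x=18: ŷ = -1 + 1.6·18 = 27.8; e = 27.3 − 27.8 = -0.5
x=21: ŷ = -1 + 1.6·21 = 32.6; e = 30.1 − 32.6 = -2.5
x=25: ŷ = -1 + 1.6·25 = 39; e = 41 − 39 = 2
x=27: ŷ = -1 + 1.6·27 = 42.2; e = 41.7 − 42.2 = -0.5
SSE = 0.25 + 9 + 9 + 4 + 0.25 + 6.25 + 0.25 + 6.25 + 4 + 0.25 = 39.5
s = √(39.5/8) = √4.9375 ≈ 2.2220

s = 2.2220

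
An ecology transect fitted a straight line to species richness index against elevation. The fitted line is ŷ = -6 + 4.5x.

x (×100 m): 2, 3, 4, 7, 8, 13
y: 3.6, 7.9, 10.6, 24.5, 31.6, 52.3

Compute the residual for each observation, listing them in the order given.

x=2: ŷ = -6 + 4.5·2 = 3; e = 3.6 − 3 = 0.6
x=3: ŷ = -6 + 4.5·3 = 7.5; e = 7.9 − 7.5 = 0.4
x=4: ŷ = -6 + 4.5·4 = 12; e = 10.6 − 12 = -1.4
x=7: ŷ = -6 + 4.5·7 = 25.5; e = 24.5 − 25.5 = -1
x=8: ŷ = -6 + 4.5·8 = 30; e = 31.6 − 30 = 1.6
x=13: ŷ = -6 + 4.5·13 = 52.5; e = 52.3 − 52.5 = -0.2

0.6, 0.4, -1.4, -1, 1.6, -0.2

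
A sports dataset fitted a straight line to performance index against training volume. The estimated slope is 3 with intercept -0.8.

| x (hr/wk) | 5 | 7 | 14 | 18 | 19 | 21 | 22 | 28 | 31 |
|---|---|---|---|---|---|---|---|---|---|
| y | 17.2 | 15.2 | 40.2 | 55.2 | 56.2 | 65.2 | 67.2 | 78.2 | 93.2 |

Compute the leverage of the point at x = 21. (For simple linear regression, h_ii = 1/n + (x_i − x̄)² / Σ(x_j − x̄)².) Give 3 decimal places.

x̄ = (5 + 7 + 14 + 18 + 19 + 21 + 22 + 28 + 31)/9 = 18.3333
Σ(x − x̄)² = 177.778 + 128.444 + 18.7778 + 0.111111 + 0.444444 + 7.11111 + 13.4444 + 93.4444 + 160.444 = 600
h = 1/9 + (2.66667)²/600 = 0.111111 + 0.0118519 = 0.123

h = 0.123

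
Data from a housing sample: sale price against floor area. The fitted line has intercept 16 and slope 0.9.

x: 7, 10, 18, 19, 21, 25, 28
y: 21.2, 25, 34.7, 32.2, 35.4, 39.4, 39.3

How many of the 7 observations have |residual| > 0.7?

x=7: ŷ = 16 + 0.9·7 = 22.3; r = 21.2 − 22.3 = -1.1
x=10: ŷ = 16 + 0.9·10 = 25; r = 25 − 25 = 0
x=18: ŷ = 16 + 0.9·18 = 32.2; r = 34.7 − 32.2 = 2.5
x=19: ŷ = 16 + 0.9·19 = 33.1; r = 32.2 − 33.1 = -0.9
x=21: ŷ = 16 + 0.9·21 = 34.9; r = 35.4 − 34.9 = 0.5
x=25: ŷ = 16 + 0.9·25 = 38.5; r = 39.4 − 38.5 = 0.9
x=28: ŷ = 16 + 0.9·28 = 41.2; r = 39.3 − 41.2 = -1.9
|r| > 0.7: x=7 (|r|=1.1), x=18 (|r|=2.5), x=19 (|r|=0.9), x=25 (|r|=0.9), x=28 (|r|=1.9) → 5

5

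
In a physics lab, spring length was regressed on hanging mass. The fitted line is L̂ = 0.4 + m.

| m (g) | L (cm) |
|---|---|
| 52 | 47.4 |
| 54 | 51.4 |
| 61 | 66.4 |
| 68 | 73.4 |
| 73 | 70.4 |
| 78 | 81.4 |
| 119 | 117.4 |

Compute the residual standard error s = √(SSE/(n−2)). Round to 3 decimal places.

s = 4.604

m=52: L̂ = 0.4 + 52 = 52.4; r = 47.4 − 52.4 = -5
m=54: L̂ = 0.4 + 54 = 54.4; r = 51.4 − 54.4 = -3
m=61: L̂ = 0.4 + 61 = 61.4; r = 66.4 − 61.4 = 5
m=68: L̂ = 0.4 + 68 = 68.4; r = 73.4 − 68.4 = 5
m=73: L̂ = 0.4 + 73 = 73.4; r = 70.4 − 73.4 = -3
m=78: L̂ = 0.4 + 78 = 78.4; r = 81.4 − 78.4 = 3
m=119: L̂ = 0.4 + 119 = 119.4; r = 117.4 − 119.4 = -2
SSE = 25 + 9 + 25 + 25 + 9 + 9 + 4 = 106
s = √(106/5) = √21.2 ≈ 4.604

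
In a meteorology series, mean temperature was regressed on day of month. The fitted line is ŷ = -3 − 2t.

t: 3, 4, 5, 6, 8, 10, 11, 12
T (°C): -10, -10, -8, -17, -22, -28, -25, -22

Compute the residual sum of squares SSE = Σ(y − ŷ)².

t=3: ŷ = -3 − 2·3 = -9; e = -10 − (-9) = -1
t=4: ŷ = -3 − 2·4 = -11; e = -10 − (-11) = 1
t=5: ŷ = -3 − 2·5 = -13; e = -8 − (-13) = 5
t=6: ŷ = -3 − 2·6 = -15; e = -17 − (-15) = -2
t=8: ŷ = -3 − 2·8 = -19; e = -22 − (-19) = -3
t=10: ŷ = -3 − 2·10 = -23; e = -28 − (-23) = -5
t=11: ŷ = -3 − 2·11 = -25; e = -25 − (-25) = 0
t=12: ŷ = -3 − 2·12 = -27; e = -22 − (-27) = 5
SSE = 1 + 1 + 25 + 4 + 9 + 25 + 0 + 25 = 90

SSE = 90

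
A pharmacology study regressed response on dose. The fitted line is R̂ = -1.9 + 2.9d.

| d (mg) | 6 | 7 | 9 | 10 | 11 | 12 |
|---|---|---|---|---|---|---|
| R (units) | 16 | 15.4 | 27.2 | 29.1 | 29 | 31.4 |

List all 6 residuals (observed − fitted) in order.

d=6: R̂ = -1.9 + 2.9·6 = 15.5; e = 16 − 15.5 = 0.5
d=7: R̂ = -1.9 + 2.9·7 = 18.4; e = 15.4 − 18.4 = -3
d=9: R̂ = -1.9 + 2.9·9 = 24.2; e = 27.2 − 24.2 = 3
d=10: R̂ = -1.9 + 2.9·10 = 27.1; e = 29.1 − 27.1 = 2
d=11: R̂ = -1.9 + 2.9·11 = 30; e = 29 − 30 = -1
d=12: R̂ = -1.9 + 2.9·12 = 32.9; e = 31.4 − 32.9 = -1.5

0.5, -3, 3, 2, -1, -1.5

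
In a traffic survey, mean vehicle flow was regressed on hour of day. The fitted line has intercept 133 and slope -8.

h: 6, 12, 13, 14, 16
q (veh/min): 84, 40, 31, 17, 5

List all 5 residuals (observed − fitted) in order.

-1, 3, 2, -4, 0

h=6: q̂ = 133 − 8·6 = 85; e = 84 − 85 = -1
h=12: q̂ = 133 − 8·12 = 37; e = 40 − 37 = 3
h=13: q̂ = 133 − 8·13 = 29; e = 31 − 29 = 2
h=14: q̂ = 133 − 8·14 = 21; e = 17 − 21 = -4
h=16: q̂ = 133 − 8·16 = 5; e = 5 − 5 = 0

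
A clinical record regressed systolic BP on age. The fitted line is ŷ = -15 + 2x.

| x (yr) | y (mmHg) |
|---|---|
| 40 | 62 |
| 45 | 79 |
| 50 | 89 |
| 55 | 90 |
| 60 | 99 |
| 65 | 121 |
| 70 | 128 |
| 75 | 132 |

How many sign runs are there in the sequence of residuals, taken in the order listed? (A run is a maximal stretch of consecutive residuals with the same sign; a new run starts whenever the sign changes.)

x=40: ŷ = -15 + 2·40 = 65; r = 62 − 65 = -3
x=45: ŷ = -15 + 2·45 = 75; r = 79 − 75 = 4
x=50: ŷ = -15 + 2·50 = 85; r = 89 − 85 = 4
x=55: ŷ = -15 + 2·55 = 95; r = 90 − 95 = -5
x=60: ŷ = -15 + 2·60 = 105; r = 99 − 105 = -6
x=65: ŷ = -15 + 2·65 = 115; r = 121 − 115 = 6
x=70: ŷ = -15 + 2·70 = 125; r = 128 − 125 = 3
x=75: ŷ = -15 + 2·75 = 135; r = 132 − 135 = -3
Signs: − + + − − + + −
Runs: −×1, +×2, −×2, +×2, −×1 → 5

5 runs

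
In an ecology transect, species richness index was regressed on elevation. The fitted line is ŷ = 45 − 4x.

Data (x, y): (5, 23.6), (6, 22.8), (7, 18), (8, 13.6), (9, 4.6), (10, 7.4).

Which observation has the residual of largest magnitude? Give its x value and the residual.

x=5: ŷ = 45 − 4·5 = 25; r = 23.6 − 25 = -1.4
x=6: ŷ = 45 − 4·6 = 21; r = 22.8 − 21 = 1.8
x=7: ŷ = 45 − 4·7 = 17; r = 18 − 17 = 1
x=8: ŷ = 45 − 4·8 = 13; r = 13.6 − 13 = 0.6
x=9: ŷ = 45 − 4·9 = 9; r = 4.6 − 9 = -4.4
x=10: ŷ = 45 − 4·10 = 5; r = 7.4 − 5 = 2.4
Largest |r| is 4.4 at x = 9, residual -4.4.

x = 9, r = -4.4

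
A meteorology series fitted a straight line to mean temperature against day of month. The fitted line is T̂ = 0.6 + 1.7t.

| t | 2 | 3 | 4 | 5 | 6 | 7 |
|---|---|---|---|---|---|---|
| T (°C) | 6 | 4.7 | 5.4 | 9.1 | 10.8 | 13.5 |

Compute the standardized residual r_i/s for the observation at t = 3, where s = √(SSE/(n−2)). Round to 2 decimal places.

t=2: T̂ = 0.6 + 1.7·2 = 4; r = 6 − 4 = 2
t=3: T̂ = 0.6 + 1.7·3 = 5.7; r = 4.7 − 5.7 = -1
t=4: T̂ = 0.6 + 1.7·4 = 7.4; r = 5.4 − 7.4 = -2
t=5: T̂ = 0.6 + 1.7·5 = 9.1; r = 9.1 − 9.1 = 0
t=6: T̂ = 0.6 + 1.7·6 = 10.8; r = 10.8 − 10.8 = 0
t=7: T̂ = 0.6 + 1.7·7 = 12.5; r = 13.5 − 12.5 = 1
SSE = 4 + 1 + 4 + 0 + 0 + 1 = 10
s = √(10/4) = 1.58114
r/s = -1 / 1.58114 = -0.63

-0.63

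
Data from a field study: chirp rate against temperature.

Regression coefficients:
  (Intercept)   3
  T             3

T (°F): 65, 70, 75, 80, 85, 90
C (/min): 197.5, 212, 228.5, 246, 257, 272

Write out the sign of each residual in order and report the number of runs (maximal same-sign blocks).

T=65: Ĉ = 3 + 3·65 = 198; e = 197.5 − 198 = -0.5
T=70: Ĉ = 3 + 3·70 = 213; e = 212 − 213 = -1
T=75: Ĉ = 3 + 3·75 = 228; e = 228.5 − 228 = 0.5
T=80: Ĉ = 3 + 3·80 = 243; e = 246 − 243 = 3
T=85: Ĉ = 3 + 3·85 = 258; e = 257 − 258 = -1
T=90: Ĉ = 3 + 3·90 = 273; e = 272 − 273 = -1
Signs: − − + + − −
Runs: −×2, +×2, −×2 → 3

3 runs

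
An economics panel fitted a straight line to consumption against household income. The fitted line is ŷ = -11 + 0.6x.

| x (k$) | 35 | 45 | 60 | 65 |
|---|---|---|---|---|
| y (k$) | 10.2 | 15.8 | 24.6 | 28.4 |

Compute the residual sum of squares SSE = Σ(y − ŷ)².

SSE = 0.4

x=35: ŷ = -11 + 0.6·35 = 10; e = 10.2 − 10 = 0.2
x=45: ŷ = -11 + 0.6·45 = 16; e = 15.8 − 16 = -0.2
x=60: ŷ = -11 + 0.6·60 = 25; e = 24.6 − 25 = -0.4
x=65: ŷ = -11 + 0.6·65 = 28; e = 28.4 − 28 = 0.4
SSE = 0.04 + 0.04 + 0.16 + 0.16 = 0.4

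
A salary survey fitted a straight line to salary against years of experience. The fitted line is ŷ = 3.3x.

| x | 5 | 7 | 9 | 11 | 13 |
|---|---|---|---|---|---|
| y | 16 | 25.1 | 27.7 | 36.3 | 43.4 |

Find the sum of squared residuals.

SSE = 8.5

x=5: ŷ = 3.3·5 = 16.5; e = 16 − 16.5 = -0.5
x=7: ŷ = 3.3·7 = 23.1; e = 25.1 − 23.1 = 2
x=9: ŷ = 3.3·9 = 29.7; e = 27.7 − 29.7 = -2
x=11: ŷ = 3.3·11 = 36.3; e = 36.3 − 36.3 = 0
x=13: ŷ = 3.3·13 = 42.9; e = 43.4 − 42.9 = 0.5
SSE = 0.25 + 4 + 4 + 0 + 0.25 = 8.5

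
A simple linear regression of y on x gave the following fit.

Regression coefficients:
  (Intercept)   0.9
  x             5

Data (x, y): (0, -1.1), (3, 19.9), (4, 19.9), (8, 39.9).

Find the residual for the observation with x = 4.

ŷ = 0.9 + 5·4 = 20.9
e = 19.9 − 20.9 = -1

e = -1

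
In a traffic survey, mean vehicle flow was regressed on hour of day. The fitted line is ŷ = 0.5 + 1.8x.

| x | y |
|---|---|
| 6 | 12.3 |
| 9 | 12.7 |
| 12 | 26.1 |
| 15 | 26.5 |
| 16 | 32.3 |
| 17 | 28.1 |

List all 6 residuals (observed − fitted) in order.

1, -4, 4, -1, 3, -3

x=6: ŷ = 0.5 + 1.8·6 = 11.3; e = 12.3 − 11.3 = 1
x=9: ŷ = 0.5 + 1.8·9 = 16.7; e = 12.7 − 16.7 = -4
x=12: ŷ = 0.5 + 1.8·12 = 22.1; e = 26.1 − 22.1 = 4
x=15: ŷ = 0.5 + 1.8·15 = 27.5; e = 26.5 − 27.5 = -1
x=16: ŷ = 0.5 + 1.8·16 = 29.3; e = 32.3 − 29.3 = 3
x=17: ŷ = 0.5 + 1.8·17 = 31.1; e = 28.1 − 31.1 = -3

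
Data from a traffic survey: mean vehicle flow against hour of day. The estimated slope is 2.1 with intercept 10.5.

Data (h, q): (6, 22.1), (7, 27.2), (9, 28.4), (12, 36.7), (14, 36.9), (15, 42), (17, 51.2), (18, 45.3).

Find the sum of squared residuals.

h=6: q̂ = 10.5 + 2.1·6 = 23.1; e = 22.1 − 23.1 = -1
h=7: q̂ = 10.5 + 2.1·7 = 25.2; e = 27.2 − 25.2 = 2
h=9: q̂ = 10.5 + 2.1·9 = 29.4; e = 28.4 − 29.4 = -1
h=12: q̂ = 10.5 + 2.1·12 = 35.7; e = 36.7 − 35.7 = 1
h=14: q̂ = 10.5 + 2.1·14 = 39.9; e = 36.9 − 39.9 = -3
h=15: q̂ = 10.5 + 2.1·15 = 42; e = 42 − 42 = 0
h=17: q̂ = 10.5 + 2.1·17 = 46.2; e = 51.2 − 46.2 = 5
h=18: q̂ = 10.5 + 2.1·18 = 48.3; e = 45.3 − 48.3 = -3
SSE = 1 + 4 + 1 + 1 + 9 + 0 + 25 + 9 = 50

SSE = 50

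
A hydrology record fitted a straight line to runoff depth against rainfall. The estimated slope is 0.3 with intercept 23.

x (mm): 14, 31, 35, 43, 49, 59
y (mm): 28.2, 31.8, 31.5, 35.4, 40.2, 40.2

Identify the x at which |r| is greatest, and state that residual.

x = 49, r = 2.5

x=14: ŷ = 23 + 0.3·14 = 27.2; r = 28.2 − 27.2 = 1
x=31: ŷ = 23 + 0.3·31 = 32.3; r = 31.8 − 32.3 = -0.5
x=35: ŷ = 23 + 0.3·35 = 33.5; r = 31.5 − 33.5 = -2
x=43: ŷ = 23 + 0.3·43 = 35.9; r = 35.4 − 35.9 = -0.5
x=49: ŷ = 23 + 0.3·49 = 37.7; r = 40.2 − 37.7 = 2.5
x=59: ŷ = 23 + 0.3·59 = 40.7; r = 40.2 − 40.7 = -0.5
Largest |r| is 2.5 at x = 49, residual 2.5.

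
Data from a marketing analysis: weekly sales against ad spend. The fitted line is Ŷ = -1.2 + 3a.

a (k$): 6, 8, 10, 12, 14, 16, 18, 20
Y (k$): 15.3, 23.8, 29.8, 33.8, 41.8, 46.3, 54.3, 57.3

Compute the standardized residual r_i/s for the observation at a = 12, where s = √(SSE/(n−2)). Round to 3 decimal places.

a=6: Ŷ = -1.2 + 3·6 = 16.8; r = 15.3 − 16.8 = -1.5
a=8: Ŷ = -1.2 + 3·8 = 22.8; r = 23.8 − 22.8 = 1
a=10: Ŷ = -1.2 + 3·10 = 28.8; r = 29.8 − 28.8 = 1
a=12: Ŷ = -1.2 + 3·12 = 34.8; r = 33.8 − 34.8 = -1
a=14: Ŷ = -1.2 + 3·14 = 40.8; r = 41.8 − 40.8 = 1
a=16: Ŷ = -1.2 + 3·16 = 46.8; r = 46.3 − 46.8 = -0.5
a=18: Ŷ = -1.2 + 3·18 = 52.8; r = 54.3 − 52.8 = 1.5
a=20: Ŷ = -1.2 + 3·20 = 58.8; r = 57.3 − 58.8 = -1.5
SSE = 2.25 + 1 + 1 + 1 + 1 + 0.25 + 2.25 + 2.25 = 11
s = √(11/6) = 1.35401
r/s = -1 / 1.35401 = -0.739

-0.739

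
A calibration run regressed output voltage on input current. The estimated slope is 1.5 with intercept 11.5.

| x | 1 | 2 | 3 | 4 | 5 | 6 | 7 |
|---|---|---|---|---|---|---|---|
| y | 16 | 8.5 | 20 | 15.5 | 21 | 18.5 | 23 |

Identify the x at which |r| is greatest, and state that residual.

x = 2, r = -6

x=1: ŷ = 11.5 + 1.5·1 = 13; r = 16 − 13 = 3
x=2: ŷ = 11.5 + 1.5·2 = 14.5; r = 8.5 − 14.5 = -6
x=3: ŷ = 11.5 + 1.5·3 = 16; r = 20 − 16 = 4
x=4: ŷ = 11.5 + 1.5·4 = 17.5; r = 15.5 − 17.5 = -2
x=5: ŷ = 11.5 + 1.5·5 = 19; r = 21 − 19 = 2
x=6: ŷ = 11.5 + 1.5·6 = 20.5; r = 18.5 − 20.5 = -2
x=7: ŷ = 11.5 + 1.5·7 = 22; r = 23 − 22 = 1
Largest |r| is 6 at x = 2, residual -6.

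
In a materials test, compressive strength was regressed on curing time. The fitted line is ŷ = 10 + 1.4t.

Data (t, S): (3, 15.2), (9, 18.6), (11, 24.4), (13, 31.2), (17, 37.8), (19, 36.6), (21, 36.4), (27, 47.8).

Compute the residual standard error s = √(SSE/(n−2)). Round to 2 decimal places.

s = 2.94

t=3: ŷ = 10 + 1.4·3 = 14.2; r = 15.2 − 14.2 = 1
t=9: ŷ = 10 + 1.4·9 = 22.6; r = 18.6 − 22.6 = -4
t=11: ŷ = 10 + 1.4·11 = 25.4; r = 24.4 − 25.4 = -1
t=13: ŷ = 10 + 1.4·13 = 28.2; r = 31.2 − 28.2 = 3
t=17: ŷ = 10 + 1.4·17 = 33.8; r = 37.8 − 33.8 = 4
t=19: ŷ = 10 + 1.4·19 = 36.6; r = 36.6 − 36.6 = 0
t=21: ŷ = 10 + 1.4·21 = 39.4; r = 36.4 − 39.4 = -3
t=27: ŷ = 10 + 1.4·27 = 47.8; r = 47.8 − 47.8 = 0
SSE = 1 + 16 + 1 + 9 + 16 + 0 + 9 + 0 = 52
s = √(52/6) = √8.66667 ≈ 2.94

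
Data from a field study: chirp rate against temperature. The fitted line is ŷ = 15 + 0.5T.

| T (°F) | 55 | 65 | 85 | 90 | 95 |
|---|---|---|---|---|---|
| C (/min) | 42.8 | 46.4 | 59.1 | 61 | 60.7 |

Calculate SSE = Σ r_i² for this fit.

T=55: ŷ = 15 + 0.5·55 = 42.5; r = 42.8 − 42.5 = 0.3
T=65: ŷ = 15 + 0.5·65 = 47.5; r = 46.4 − 47.5 = -1.1
T=85: ŷ = 15 + 0.5·85 = 57.5; r = 59.1 − 57.5 = 1.6
T=90: ŷ = 15 + 0.5·90 = 60; r = 61 − 60 = 1
T=95: ŷ = 15 + 0.5·95 = 62.5; r = 60.7 − 62.5 = -1.8
SSE = 0.09 + 1.21 + 2.56 + 1 + 3.24 = 8.1

SSE = 8.1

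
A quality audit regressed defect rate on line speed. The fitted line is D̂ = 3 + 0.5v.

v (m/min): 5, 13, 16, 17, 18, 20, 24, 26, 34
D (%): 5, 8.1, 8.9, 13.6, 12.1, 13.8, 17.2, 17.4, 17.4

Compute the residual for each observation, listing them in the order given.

-0.5, -1.4, -2.1, 2.1, 0.1, 0.8, 2.2, 1.4, -2.6

v=5: D̂ = 3 + 0.5·5 = 5.5; e = 5 − 5.5 = -0.5
v=13: D̂ = 3 + 0.5·13 = 9.5; e = 8.1 − 9.5 = -1.4
v=16: D̂ = 3 + 0.5·16 = 11; e = 8.9 − 11 = -2.1
v=17: D̂ = 3 + 0.5·17 = 11.5; e = 13.6 − 11.5 = 2.1
v=18: D̂ = 3 + 0.5·18 = 12; e = 12.1 − 12 = 0.1
v=20: D̂ = 3 + 0.5·20 = 13; e = 13.8 − 13 = 0.8
v=24: D̂ = 3 + 0.5·24 = 15; e = 17.2 − 15 = 2.2
v=26: D̂ = 3 + 0.5·26 = 16; e = 17.4 − 16 = 1.4
v=34: D̂ = 3 + 0.5·34 = 20; e = 17.4 − 20 = -2.6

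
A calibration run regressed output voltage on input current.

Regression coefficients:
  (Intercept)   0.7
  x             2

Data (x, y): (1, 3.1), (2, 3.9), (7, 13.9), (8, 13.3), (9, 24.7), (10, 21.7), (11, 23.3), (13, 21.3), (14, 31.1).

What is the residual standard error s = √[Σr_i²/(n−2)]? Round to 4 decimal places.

x=1: ŷ = 0.7 + 2·1 = 2.7; r = 3.1 − 2.7 = 0.4
x=2: ŷ = 0.7 + 2·2 = 4.7; r = 3.9 − 4.7 = -0.8
x=7: ŷ = 0.7 + 2·7 = 14.7; r = 13.9 − 14.7 = -0.8
x=8: ŷ = 0.7 + 2·8 = 16.7; r = 13.3 − 16.7 = -3.4
x=9: ŷ = 0.7 + 2·9 = 18.7; r = 24.7 − 18.7 = 6
x=10: ŷ = 0.7 + 2·10 = 20.7; r = 21.7 − 20.7 = 1
x=11: ŷ = 0.7 + 2·11 = 22.7; r = 23.3 − 22.7 = 0.6
x=13: ŷ = 0.7 + 2·13 = 26.7; r = 21.3 − 26.7 = -5.4
x=14: ŷ = 0.7 + 2·14 = 28.7; r = 31.1 − 28.7 = 2.4
SSE = 0.16 + 0.64 + 0.64 + 11.56 + 36 + 1 + 0.36 + 29.16 + 5.76 = 85.28
s = √(85.28/7) = √12.1829 ≈ 3.4904

s = 3.4904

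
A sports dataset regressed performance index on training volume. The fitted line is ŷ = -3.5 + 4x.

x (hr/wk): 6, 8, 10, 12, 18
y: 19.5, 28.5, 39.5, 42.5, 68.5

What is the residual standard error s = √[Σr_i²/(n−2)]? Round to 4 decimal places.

s = 2.1602

x=6: ŷ = -3.5 + 4·6 = 20.5; r = 19.5 − 20.5 = -1
x=8: ŷ = -3.5 + 4·8 = 28.5; r = 28.5 − 28.5 = 0
x=10: ŷ = -3.5 + 4·10 = 36.5; r = 39.5 − 36.5 = 3
x=12: ŷ = -3.5 + 4·12 = 44.5; r = 42.5 − 44.5 = -2
x=18: ŷ = -3.5 + 4·18 = 68.5; r = 68.5 − 68.5 = 0
SSE = 1 + 0 + 9 + 4 + 0 = 14
s = √(14/3) = √4.66667 ≈ 2.1602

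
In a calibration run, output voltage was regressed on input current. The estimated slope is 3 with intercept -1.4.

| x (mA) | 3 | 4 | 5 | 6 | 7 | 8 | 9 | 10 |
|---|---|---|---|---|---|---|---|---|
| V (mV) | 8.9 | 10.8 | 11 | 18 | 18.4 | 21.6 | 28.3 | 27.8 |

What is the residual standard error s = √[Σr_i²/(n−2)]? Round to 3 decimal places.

s = 1.863

x=3: V̂ = -1.4 + 3·3 = 7.6; r = 8.9 − 7.6 = 1.3
x=4: V̂ = -1.4 + 3·4 = 10.6; r = 10.8 − 10.6 = 0.2
x=5: V̂ = -1.4 + 3·5 = 13.6; r = 11 − 13.6 = -2.6
x=6: V̂ = -1.4 + 3·6 = 16.6; r = 18 − 16.6 = 1.4
x=7: V̂ = -1.4 + 3·7 = 19.6; r = 18.4 − 19.6 = -1.2
x=8: V̂ = -1.4 + 3·8 = 22.6; r = 21.6 − 22.6 = -1
x=9: V̂ = -1.4 + 3·9 = 25.6; r = 28.3 − 25.6 = 2.7
x=10: V̂ = -1.4 + 3·10 = 28.6; r = 27.8 − 28.6 = -0.8
SSE = 1.69 + 0.04 + 6.76 + 1.96 + 1.44 + 1 + 7.29 + 0.64 = 20.82
s = √(20.82/6) = √3.47 ≈ 1.863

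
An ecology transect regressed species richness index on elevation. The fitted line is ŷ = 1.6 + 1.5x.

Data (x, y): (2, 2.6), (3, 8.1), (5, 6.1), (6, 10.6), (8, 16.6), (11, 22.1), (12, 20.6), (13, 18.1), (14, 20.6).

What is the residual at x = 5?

r = -3

ŷ = 1.6 + 1.5·5 = 9.1
r = 6.1 − 9.1 = -3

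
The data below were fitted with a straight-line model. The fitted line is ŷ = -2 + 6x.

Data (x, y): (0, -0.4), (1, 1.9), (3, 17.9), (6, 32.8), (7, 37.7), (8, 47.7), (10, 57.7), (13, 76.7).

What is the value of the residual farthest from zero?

x=0: ŷ = -2 + 6·0 = -2; r = -0.4 − (-2) = 1.6
x=1: ŷ = -2 + 6·1 = 4; r = 1.9 − 4 = -2.1
x=3: ŷ = -2 + 6·3 = 16; r = 17.9 − 16 = 1.9
x=6: ŷ = -2 + 6·6 = 34; r = 32.8 − 34 = -1.2
x=7: ŷ = -2 + 6·7 = 40; r = 37.7 − 40 = -2.3
x=8: ŷ = -2 + 6·8 = 46; r = 47.7 − 46 = 1.7
x=10: ŷ = -2 + 6·10 = 58; r = 57.7 − 58 = -0.3
x=13: ŷ = -2 + 6·13 = 76; r = 76.7 − 76 = 0.7
Largest |r| is 2.3 at x = 7, residual -2.3.

r = -2.3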